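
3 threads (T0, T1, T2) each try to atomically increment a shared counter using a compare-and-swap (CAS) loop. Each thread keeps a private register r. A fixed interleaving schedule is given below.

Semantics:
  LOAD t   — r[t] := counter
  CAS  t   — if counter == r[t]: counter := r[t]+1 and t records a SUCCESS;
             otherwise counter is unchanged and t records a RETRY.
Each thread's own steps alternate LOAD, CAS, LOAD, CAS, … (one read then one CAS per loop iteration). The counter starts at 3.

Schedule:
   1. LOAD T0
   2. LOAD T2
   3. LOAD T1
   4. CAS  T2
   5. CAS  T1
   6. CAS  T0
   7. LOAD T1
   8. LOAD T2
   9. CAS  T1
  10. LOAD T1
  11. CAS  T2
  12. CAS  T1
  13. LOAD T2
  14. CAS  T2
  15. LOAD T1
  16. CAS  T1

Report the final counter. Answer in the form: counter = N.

counter = 8

   1) LOAD T0:  M=3  r_T0=3
   2) LOAD T2:  M=3  r_T2=3
   3) LOAD T1:  M=3  r_T1=3
   4) CAS  T2:  M=4  r_T2=3 ✓
   5) CAS  T1:  M=4  r_T1=3 ✗
   6) CAS  T0:  M=4  r_T0=3 ✗
   7) LOAD T1:  M=4  r_T1=4
   8) LOAD T2:  M=4  r_T2=4
   9) CAS  T1:  M=5  r_T1=4 ✓
  10) LOAD T1:  M=5  r_T1=5
  11) CAS  T2:  M=5  r_T2=4 ✗
  12) CAS  T1:  M=6  r_T1=5 ✓
  13) LOAD T2:  M=6  r_T2=6
  14) CAS  T2:  M=7  r_T2=6 ✓
  15) LOAD T1:  M=7  r_T1=7
  16) CAS  T1:  M=8  r_T1=7 ✓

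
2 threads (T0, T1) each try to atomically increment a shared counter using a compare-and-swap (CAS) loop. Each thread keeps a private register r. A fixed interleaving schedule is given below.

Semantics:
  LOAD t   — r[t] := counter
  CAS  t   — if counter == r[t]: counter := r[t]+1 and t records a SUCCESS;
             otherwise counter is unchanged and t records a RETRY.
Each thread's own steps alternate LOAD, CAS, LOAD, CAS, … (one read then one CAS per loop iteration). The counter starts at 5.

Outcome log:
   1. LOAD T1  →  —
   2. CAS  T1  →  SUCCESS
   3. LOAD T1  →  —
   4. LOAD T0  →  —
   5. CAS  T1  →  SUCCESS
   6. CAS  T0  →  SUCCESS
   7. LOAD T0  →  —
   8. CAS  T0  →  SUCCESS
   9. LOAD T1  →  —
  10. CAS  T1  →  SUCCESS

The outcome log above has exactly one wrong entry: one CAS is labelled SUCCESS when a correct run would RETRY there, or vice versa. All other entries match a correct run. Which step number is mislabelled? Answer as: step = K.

step = 6

Reference trace:
#1 T1 reads 5
#2 T1 CAS(5→6) writes; counter now 6
#3 T1 reads 6
#4 T0 reads 6
#5 T1 CAS(6→7) writes; counter now 7
#6 T0 CAS(6→7) fails; counter now 7
#7 T0 reads 7
#8 T0 CAS(7→8) writes; counter now 8
#9 T1 reads 8
#10 T1 CAS(8→9) writes; counter now 9
Mismatch at 6.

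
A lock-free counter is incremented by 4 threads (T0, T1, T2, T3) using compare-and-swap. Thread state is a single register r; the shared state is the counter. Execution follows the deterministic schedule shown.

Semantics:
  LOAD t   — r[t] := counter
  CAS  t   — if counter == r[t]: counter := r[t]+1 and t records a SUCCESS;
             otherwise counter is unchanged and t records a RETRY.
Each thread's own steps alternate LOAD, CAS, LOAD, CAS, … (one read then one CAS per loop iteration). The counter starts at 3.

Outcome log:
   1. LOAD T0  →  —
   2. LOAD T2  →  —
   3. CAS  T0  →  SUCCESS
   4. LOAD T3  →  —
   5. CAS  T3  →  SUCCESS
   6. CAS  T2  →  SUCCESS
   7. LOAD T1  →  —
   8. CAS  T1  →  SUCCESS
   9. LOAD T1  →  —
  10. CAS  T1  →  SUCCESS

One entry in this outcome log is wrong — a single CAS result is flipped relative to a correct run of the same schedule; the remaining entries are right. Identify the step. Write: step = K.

step = 6

Correct run:
#1 T0 reads 3
#2 T2 reads 3
#3 T0 CAS(3→4) writes; counter now 4
#4 T3 reads 4
#5 T3 CAS(4→5) writes; counter now 5
#6 T2 CAS(3→4) fails; counter now 5
#7 T1 reads 5
#8 T1 CAS(5→6) writes; counter now 6
#9 T1 reads 6
#10 T1 CAS(6→7) writes; counter now 7
Mismatch at 6.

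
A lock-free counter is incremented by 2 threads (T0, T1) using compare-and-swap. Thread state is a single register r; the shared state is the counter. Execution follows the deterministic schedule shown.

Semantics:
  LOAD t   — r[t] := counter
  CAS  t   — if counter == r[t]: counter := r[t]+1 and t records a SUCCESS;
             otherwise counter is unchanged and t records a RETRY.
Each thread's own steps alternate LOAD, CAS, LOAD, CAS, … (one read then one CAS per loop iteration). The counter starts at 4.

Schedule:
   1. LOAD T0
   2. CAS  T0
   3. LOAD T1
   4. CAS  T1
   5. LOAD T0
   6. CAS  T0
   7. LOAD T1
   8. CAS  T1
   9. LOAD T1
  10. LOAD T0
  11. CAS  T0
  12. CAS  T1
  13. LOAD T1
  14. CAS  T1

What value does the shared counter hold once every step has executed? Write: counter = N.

#1 T0 reads 4
#2 T0 CAS(4→5) writes; counter now 5
#3 T1 reads 5
#4 T1 CAS(5→6) writes; counter now 6
#5 T0 reads 6
#6 T0 CAS(6→7) writes; counter now 7
#7 T1 reads 7
#8 T1 CAS(7→8) writes; counter now 8
#9 T1 reads 8
#10 T0 reads 8
#11 T0 CAS(8→9) writes; counter now 9
#12 T1 CAS(8→9) fails; counter now 9
#13 T1 reads 9
#14 T1 CAS(9→10) writes; counter now 10

counter = 10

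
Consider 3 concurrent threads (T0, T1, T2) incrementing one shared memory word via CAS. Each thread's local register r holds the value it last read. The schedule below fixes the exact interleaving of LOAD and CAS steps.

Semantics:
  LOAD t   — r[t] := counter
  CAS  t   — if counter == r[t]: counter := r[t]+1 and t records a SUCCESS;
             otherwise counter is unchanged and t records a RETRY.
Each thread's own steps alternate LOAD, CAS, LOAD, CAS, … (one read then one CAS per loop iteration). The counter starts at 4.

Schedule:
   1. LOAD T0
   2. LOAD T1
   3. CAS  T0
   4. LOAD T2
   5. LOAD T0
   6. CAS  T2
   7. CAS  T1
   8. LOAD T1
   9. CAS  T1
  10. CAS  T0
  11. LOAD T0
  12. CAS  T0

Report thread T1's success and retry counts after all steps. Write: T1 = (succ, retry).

T1 = (1, 1)

step 1: T0 LOAD ⇒ load; ctr=4 reg=4
step 2: T1 LOAD ⇒ load; ctr=4 reg=4
step 3: T0 CAS ⇒ ok; ctr=5 reg=4
step 4: T2 LOAD ⇒ load; ctr=5 reg=5
step 5: T0 LOAD ⇒ load; ctr=5 reg=5
step 6: T2 CAS ⇒ ok; ctr=6 reg=5
step 7: T1 CAS ⇒ retry; ctr=6 reg=4
step 8: T1 LOAD ⇒ load; ctr=6 reg=6
step 9: T1 CAS ⇒ ok; ctr=7 reg=6
step 10: T0 CAS ⇒ retry; ctr=7 reg=5
step 11: T0 LOAD ⇒ load; ctr=7 reg=7
step 12: T0 CAS ⇒ ok; ctr=8 reg=7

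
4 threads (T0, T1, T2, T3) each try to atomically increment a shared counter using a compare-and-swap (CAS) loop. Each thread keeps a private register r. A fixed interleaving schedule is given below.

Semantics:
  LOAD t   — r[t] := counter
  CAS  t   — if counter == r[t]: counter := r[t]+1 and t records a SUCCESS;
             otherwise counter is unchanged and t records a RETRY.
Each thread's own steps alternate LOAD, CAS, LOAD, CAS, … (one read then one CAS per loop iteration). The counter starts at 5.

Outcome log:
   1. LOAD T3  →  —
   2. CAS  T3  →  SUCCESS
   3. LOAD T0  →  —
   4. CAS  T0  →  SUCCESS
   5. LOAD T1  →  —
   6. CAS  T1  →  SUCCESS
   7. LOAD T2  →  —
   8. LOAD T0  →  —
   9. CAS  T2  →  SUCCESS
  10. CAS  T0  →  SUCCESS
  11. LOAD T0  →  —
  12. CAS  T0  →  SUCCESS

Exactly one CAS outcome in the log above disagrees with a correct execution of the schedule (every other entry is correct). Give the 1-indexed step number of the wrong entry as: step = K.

step = 10

Re-executing:
1. LOAD T3 → mem=5 r[T3]=5 [LOAD]
2. CAS T3 → mem=6 r[T3]=5 [OK]
3. LOAD T0 → mem=6 r[T0]=6 [LOAD]
4. CAS T0 → mem=7 r[T0]=6 [OK]
5. LOAD T1 → mem=7 r[T1]=7 [LOAD]
6. CAS T1 → mem=8 r[T1]=7 [OK]
7. LOAD T2 → mem=8 r[T2]=8 [LOAD]
8. LOAD T0 → mem=8 r[T0]=8 [LOAD]
9. CAS T2 → mem=9 r[T2]=8 [OK]
10. CAS T0 → mem=9 r[T0]=8 [RETRY]
11. LOAD T0 → mem=9 r[T0]=9 [LOAD]
12. CAS T0 → mem=10 r[T0]=9 [OK]
Mismatch at 10.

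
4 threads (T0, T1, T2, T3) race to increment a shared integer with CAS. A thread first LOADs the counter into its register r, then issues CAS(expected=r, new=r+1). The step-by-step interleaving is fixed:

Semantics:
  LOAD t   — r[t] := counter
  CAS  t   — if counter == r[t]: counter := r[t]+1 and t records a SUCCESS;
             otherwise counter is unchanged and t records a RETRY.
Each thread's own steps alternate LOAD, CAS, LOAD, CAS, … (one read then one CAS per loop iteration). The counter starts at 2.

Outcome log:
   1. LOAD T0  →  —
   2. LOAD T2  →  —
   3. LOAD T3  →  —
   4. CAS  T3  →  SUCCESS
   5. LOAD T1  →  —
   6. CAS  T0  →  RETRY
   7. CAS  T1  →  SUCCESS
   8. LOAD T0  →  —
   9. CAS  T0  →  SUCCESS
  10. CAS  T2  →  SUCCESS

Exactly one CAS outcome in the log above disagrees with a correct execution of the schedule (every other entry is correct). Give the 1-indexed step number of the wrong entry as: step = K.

step = 10

Reference trace:
T0 LOAD — after: cnt=2, r=2 — load
T2 LOAD — after: cnt=2, r=2 — load
T3 LOAD — after: cnt=2, r=2 — load
T3 CAS — after: cnt=3, r=2 — ok
T1 LOAD — after: cnt=3, r=3 — load
T0 CAS — after: cnt=3, r=2 — retry
T1 CAS — after: cnt=4, r=3 — ok
T0 LOAD — after: cnt=4, r=4 — load
T0 CAS — after: cnt=5, r=4 — ok
T2 CAS — after: cnt=5, r=2 — retry
Mismatch at 10.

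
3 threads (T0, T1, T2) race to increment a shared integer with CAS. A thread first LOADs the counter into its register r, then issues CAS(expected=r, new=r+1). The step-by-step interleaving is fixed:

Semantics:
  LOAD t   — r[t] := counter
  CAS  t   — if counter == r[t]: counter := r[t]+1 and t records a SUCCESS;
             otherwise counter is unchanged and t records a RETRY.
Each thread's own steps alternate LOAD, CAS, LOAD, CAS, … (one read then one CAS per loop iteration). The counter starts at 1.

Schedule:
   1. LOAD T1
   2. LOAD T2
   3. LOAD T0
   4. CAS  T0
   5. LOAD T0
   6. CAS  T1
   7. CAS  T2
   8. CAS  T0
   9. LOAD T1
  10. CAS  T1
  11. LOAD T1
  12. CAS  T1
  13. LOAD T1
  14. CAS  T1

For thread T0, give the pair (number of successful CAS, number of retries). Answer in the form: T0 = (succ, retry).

T0 = (2, 0)

step 1: T1 LOAD ⇒ load; ctr=1 reg=1
step 2: T2 LOAD ⇒ load; ctr=1 reg=1
step 3: T0 LOAD ⇒ load; ctr=1 reg=1
step 4: T0 CAS ⇒ ok; ctr=2 reg=1
step 5: T0 LOAD ⇒ load; ctr=2 reg=2
step 6: T1 CAS ⇒ retry; ctr=2 reg=1
step 7: T2 CAS ⇒ retry; ctr=2 reg=1
step 8: T0 CAS ⇒ ok; ctr=3 reg=2
step 9: T1 LOAD ⇒ load; ctr=3 reg=3
step 10: T1 CAS ⇒ ok; ctr=4 reg=3
step 11: T1 LOAD ⇒ load; ctr=4 reg=4
step 12: T1 CAS ⇒ ok; ctr=5 reg=4
step 13: T1 LOAD ⇒ load; ctr=5 reg=5
step 14: T1 CAS ⇒ ok; ctr=6 reg=5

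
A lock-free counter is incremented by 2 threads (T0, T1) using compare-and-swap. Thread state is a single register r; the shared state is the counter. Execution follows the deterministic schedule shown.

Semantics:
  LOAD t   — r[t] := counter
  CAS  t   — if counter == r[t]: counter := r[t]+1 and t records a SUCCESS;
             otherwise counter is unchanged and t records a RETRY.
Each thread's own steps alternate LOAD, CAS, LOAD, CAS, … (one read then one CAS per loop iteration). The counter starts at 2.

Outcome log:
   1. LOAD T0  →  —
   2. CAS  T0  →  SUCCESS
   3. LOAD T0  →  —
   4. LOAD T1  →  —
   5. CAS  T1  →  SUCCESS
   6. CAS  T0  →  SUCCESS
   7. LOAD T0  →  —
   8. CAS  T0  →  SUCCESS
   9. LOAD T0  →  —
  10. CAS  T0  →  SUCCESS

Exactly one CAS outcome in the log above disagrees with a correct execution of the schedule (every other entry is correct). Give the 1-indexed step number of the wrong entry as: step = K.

step = 6

Re-executing:
[1] T0.load  rd  (counter 2, T0.r 2)
[2] T0.cas  hit  (counter 3, T0.r 2)
[3] T0.load  rd  (counter 3, T0.r 3)
[4] T1.load  rd  (counter 3, T1.r 3)
[5] T1.cas  hit  (counter 4, T1.r 3)
[6] T0.cas  miss  (counter 4, T0.r 3)
[7] T0.load  rd  (counter 4, T0.r 4)
[8] T0.cas  hit  (counter 5, T0.r 4)
[9] T0.load  rd  (counter 5, T0.r 5)
[10] T0.cas  hit  (counter 6, T0.r 5)
Flip is step 6.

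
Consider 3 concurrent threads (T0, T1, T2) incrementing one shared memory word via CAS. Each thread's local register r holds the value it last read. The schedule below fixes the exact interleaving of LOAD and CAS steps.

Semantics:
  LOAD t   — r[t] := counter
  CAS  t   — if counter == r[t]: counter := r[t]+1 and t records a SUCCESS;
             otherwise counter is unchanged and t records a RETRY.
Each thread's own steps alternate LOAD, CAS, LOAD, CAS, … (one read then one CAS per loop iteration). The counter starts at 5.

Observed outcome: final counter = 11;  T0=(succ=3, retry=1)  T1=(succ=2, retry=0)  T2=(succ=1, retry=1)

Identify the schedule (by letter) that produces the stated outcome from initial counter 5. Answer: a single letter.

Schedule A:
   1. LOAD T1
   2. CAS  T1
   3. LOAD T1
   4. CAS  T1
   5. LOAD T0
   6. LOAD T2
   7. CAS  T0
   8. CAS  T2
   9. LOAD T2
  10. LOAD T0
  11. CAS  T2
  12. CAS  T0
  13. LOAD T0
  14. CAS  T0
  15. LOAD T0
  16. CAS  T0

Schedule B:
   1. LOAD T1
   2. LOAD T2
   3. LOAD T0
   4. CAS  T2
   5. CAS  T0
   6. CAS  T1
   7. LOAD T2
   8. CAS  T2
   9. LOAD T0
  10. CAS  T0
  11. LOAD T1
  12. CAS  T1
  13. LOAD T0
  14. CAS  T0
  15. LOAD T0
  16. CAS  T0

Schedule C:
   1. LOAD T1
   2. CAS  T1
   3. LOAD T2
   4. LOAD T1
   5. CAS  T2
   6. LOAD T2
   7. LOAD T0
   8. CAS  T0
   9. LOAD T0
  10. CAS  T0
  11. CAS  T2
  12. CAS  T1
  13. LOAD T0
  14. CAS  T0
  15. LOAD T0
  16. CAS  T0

Run A:
   1) LOAD T1:  M=5  r_T1=5
   2) CAS  T1:  M=6  r_T1=5 ✓
   3) LOAD T1:  M=6  r_T1=6
   4) CAS  T1:  M=7  r_T1=6 ✓
   5) LOAD T0:  M=7  r_T0=7
   6) LOAD T2:  M=7  r_T2=7
   7) CAS  T0:  M=8  r_T0=7 ✓
   8) CAS  T2:  M=8  r_T2=7 ✗
   9) LOAD T2:  M=8  r_T2=8
  10) LOAD T0:  M=8  r_T0=8
  11) CAS  T2:  M=9  r_T2=8 ✓
  12) CAS  T0:  M=9  r_T0=8 ✗
  13) LOAD T0:  M=9  r_T0=9
  14) CAS  T0:  M=10  r_T0=9 ✓
  15) LOAD T0:  M=10  r_T0=10
  16) CAS  T0:  M=11  r_T0=10 ✓

A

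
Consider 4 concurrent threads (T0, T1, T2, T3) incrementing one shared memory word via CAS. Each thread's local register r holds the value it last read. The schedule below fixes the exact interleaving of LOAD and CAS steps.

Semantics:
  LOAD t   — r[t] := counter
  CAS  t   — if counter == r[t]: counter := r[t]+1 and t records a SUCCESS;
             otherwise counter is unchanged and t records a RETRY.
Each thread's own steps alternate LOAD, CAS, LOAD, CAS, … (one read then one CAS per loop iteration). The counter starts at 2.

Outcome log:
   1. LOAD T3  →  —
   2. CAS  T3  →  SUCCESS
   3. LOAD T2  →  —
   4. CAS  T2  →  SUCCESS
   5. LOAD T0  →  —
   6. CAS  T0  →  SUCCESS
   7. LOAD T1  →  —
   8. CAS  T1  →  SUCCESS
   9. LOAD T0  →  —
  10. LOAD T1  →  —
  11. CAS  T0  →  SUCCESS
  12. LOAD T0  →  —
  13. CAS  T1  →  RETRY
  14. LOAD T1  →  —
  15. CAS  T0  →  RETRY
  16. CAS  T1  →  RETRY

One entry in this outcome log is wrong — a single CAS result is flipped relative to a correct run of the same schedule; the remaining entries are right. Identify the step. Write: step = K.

Correct run:
step 1: T3 LOAD ⇒ load; ctr=2 reg=2
step 2: T3 CAS ⇒ ok; ctr=3 reg=2
step 3: T2 LOAD ⇒ load; ctr=3 reg=3
step 4: T2 CAS ⇒ ok; ctr=4 reg=3
step 5: T0 LOAD ⇒ load; ctr=4 reg=4
step 6: T0 CAS ⇒ ok; ctr=5 reg=4
step 7: T1 LOAD ⇒ load; ctr=5 reg=5
step 8: T1 CAS ⇒ ok; ctr=6 reg=5
step 9: T0 LOAD ⇒ load; ctr=6 reg=6
step 10: T1 LOAD ⇒ load; ctr=6 reg=6
step 11: T0 CAS ⇒ ok; ctr=7 reg=6
step 12: T0 LOAD ⇒ load; ctr=7 reg=7
step 13: T1 CAS ⇒ retry; ctr=7 reg=6
step 14: T1 LOAD ⇒ load; ctr=7 reg=7
step 15: T0 CAS ⇒ ok; ctr=8 reg=7
step 16: T1 CAS ⇒ retry; ctr=8 reg=7
Flip is step 15.

step = 15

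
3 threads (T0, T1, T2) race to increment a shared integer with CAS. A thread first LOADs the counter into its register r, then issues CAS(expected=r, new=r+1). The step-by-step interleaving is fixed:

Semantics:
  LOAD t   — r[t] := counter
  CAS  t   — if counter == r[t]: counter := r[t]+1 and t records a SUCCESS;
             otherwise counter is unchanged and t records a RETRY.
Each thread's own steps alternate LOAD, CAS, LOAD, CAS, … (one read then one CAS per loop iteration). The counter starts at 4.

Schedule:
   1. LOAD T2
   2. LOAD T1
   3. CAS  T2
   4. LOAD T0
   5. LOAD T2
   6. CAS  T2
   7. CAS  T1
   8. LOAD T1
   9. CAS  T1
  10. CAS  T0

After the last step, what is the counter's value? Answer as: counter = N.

T2 LOAD — after: cnt=4, r=4 — load
T1 LOAD — after: cnt=4, r=4 — load
T2 CAS — after: cnt=5, r=4 — ok
T0 LOAD — after: cnt=5, r=5 — load
T2 LOAD — after: cnt=5, r=5 — load
T2 CAS — after: cnt=6, r=5 — ok
T1 CAS — after: cnt=6, r=4 — retry
T1 LOAD — after: cnt=6, r=6 — load
T1 CAS — after: cnt=7, r=6 — ok
T0 CAS — after: cnt=7, r=5 — retry

counter = 7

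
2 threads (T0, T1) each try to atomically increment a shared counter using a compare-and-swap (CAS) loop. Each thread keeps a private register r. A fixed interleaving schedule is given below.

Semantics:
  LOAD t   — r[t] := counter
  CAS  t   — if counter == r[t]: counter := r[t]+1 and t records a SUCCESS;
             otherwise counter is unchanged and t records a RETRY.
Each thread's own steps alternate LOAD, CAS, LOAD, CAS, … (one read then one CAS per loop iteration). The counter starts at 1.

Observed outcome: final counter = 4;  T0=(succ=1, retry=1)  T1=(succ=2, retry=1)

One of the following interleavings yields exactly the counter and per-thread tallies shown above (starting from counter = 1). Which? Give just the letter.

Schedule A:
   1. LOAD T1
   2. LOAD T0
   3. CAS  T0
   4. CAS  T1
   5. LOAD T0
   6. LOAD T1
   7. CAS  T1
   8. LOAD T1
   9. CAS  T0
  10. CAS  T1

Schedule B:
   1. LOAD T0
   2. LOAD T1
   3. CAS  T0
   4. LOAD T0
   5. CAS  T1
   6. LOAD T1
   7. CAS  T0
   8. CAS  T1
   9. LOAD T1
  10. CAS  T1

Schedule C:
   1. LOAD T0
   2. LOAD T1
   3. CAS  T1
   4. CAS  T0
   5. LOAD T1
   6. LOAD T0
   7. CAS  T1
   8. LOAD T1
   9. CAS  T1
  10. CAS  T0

A

Tracing schedule A:
   1) LOAD T1:  M=1  r_T1=1
   2) LOAD T0:  M=1  r_T0=1
   3) CAS  T0:  M=2  r_T0=1 ✓
   4) CAS  T1:  M=2  r_T1=1 ✗
   5) LOAD T0:  M=2  r_T0=2
   6) LOAD T1:  M=2  r_T1=2
   7) CAS  T1:  M=3  r_T1=2 ✓
   8) LOAD T1:  M=3  r_T1=3
   9) CAS  T0:  M=3  r_T0=2 ✗
  10) CAS  T1:  M=4  r_T1=3 ✓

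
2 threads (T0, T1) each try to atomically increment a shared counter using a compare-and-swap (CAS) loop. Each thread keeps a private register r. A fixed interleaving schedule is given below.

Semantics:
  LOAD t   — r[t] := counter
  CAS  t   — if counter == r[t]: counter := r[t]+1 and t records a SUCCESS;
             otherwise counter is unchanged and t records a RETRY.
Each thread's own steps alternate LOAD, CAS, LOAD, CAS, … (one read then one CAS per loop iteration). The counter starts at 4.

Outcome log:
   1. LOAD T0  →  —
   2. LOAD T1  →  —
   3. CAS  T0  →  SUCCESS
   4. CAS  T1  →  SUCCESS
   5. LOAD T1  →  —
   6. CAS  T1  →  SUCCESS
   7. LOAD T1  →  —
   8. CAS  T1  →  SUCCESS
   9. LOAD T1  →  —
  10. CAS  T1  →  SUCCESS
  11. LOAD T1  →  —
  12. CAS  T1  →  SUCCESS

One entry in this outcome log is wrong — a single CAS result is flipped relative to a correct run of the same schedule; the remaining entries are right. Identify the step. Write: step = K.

Reference trace:
   1) LOAD T0:  M=4  r_T0=4
   2) LOAD T1:  M=4  r_T1=4
   3) CAS  T0:  M=5  r_T0=4 ✓
   4) CAS  T1:  M=5  r_T1=4 ✗
   5) LOAD T1:  M=5  r_T1=5
   6) CAS  T1:  M=6  r_T1=5 ✓
   7) LOAD T1:  M=6  r_T1=6
   8) CAS  T1:  M=7  r_T1=6 ✓
   9) LOAD T1:  M=7  r_T1=7
  10) CAS  T1:  M=8  r_T1=7 ✓
  11) LOAD T1:  M=8  r_T1=8
  12) CAS  T1:  M=9  r_T1=8 ✓
Flip is step 4.

step = 4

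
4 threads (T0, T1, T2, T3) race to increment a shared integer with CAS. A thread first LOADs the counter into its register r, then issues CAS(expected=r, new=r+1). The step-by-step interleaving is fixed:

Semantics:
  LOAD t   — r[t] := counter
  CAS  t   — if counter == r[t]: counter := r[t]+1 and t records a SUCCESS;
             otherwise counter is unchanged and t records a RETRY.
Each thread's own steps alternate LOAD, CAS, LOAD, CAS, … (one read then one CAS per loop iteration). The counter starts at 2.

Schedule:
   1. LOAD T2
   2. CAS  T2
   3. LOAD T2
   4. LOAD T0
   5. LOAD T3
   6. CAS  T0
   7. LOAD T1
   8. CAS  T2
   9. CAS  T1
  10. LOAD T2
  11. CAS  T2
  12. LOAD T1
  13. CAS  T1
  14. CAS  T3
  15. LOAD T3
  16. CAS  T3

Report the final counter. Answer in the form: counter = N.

counter = 8

#1 T2 reads 2
#2 T2 CAS(2→3) writes; counter now 3
#3 T2 reads 3
#4 T0 reads 3
#5 T3 reads 3
#6 T0 CAS(3→4) writes; counter now 4
#7 T1 reads 4
#8 T2 CAS(3→4) fails; counter now 4
#9 T1 CAS(4→5) writes; counter now 5
#10 T2 reads 5
#11 T2 CAS(5→6) writes; counter now 6
#12 T1 reads 6
#13 T1 CAS(6→7) writes; counter now 7
#14 T3 CAS(3→4) fails; counter now 7
#15 T3 reads 7
#16 T3 CAS(7→8) writes; counter now 8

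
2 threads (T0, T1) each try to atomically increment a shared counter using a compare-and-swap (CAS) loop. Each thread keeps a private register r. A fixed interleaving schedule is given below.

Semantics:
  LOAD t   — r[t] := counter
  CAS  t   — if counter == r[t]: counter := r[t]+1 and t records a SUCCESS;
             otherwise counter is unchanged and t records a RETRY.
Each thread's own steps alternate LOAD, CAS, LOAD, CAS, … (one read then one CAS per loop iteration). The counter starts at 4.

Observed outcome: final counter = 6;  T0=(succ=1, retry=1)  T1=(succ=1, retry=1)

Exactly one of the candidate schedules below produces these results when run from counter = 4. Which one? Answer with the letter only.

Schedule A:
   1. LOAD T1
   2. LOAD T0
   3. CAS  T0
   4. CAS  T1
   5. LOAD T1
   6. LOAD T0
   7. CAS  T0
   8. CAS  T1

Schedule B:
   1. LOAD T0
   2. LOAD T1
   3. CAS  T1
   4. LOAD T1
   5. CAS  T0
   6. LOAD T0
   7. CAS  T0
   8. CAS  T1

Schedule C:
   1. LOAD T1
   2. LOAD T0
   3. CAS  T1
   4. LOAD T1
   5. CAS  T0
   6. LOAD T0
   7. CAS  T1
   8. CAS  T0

Run B:
step 1: T0 LOAD ⇒ load; ctr=4 reg=4
step 2: T1 LOAD ⇒ load; ctr=4 reg=4
step 3: T1 CAS ⇒ ok; ctr=5 reg=4
step 4: T1 LOAD ⇒ load; ctr=5 reg=5
step 5: T0 CAS ⇒ retry; ctr=5 reg=4
step 6: T0 LOAD ⇒ load; ctr=5 reg=5
step 7: T0 CAS ⇒ ok; ctr=6 reg=5
step 8: T1 CAS ⇒ retry; ctr=6 reg=5

B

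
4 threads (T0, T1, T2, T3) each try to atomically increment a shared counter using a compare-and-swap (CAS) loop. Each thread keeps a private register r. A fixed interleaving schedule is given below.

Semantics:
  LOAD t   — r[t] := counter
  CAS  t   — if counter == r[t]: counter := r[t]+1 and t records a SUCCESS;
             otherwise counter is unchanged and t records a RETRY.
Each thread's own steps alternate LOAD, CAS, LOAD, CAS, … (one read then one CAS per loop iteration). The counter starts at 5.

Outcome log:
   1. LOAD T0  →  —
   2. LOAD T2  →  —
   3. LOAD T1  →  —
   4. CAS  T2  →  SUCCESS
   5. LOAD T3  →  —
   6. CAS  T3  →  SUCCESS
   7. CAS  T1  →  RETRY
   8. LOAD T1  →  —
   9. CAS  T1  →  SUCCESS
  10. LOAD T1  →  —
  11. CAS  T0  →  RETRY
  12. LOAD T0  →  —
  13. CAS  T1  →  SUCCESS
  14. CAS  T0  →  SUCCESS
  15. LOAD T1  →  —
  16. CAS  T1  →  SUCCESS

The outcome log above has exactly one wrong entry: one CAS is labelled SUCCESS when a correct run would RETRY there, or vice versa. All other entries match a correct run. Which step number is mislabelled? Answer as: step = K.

step = 14

Re-executing:
#1 T0 reads 5
#2 T2 reads 5
#3 T1 reads 5
#4 T2 CAS(5→6) writes; counter now 6
#5 T3 reads 6
#6 T3 CAS(6→7) writes; counter now 7
#7 T1 CAS(5→6) fails; counter now 7
#8 T1 reads 7
#9 T1 CAS(7→8) writes; counter now 8
#10 T1 reads 8
#11 T0 CAS(5→6) fails; counter now 8
#12 T0 reads 8
#13 T1 CAS(8→9) writes; counter now 9
#14 T0 CAS(8→9) fails; counter now 9
#15 T1 reads 9
#16 T1 CAS(9→10) writes; counter now 10
Flip is step 14.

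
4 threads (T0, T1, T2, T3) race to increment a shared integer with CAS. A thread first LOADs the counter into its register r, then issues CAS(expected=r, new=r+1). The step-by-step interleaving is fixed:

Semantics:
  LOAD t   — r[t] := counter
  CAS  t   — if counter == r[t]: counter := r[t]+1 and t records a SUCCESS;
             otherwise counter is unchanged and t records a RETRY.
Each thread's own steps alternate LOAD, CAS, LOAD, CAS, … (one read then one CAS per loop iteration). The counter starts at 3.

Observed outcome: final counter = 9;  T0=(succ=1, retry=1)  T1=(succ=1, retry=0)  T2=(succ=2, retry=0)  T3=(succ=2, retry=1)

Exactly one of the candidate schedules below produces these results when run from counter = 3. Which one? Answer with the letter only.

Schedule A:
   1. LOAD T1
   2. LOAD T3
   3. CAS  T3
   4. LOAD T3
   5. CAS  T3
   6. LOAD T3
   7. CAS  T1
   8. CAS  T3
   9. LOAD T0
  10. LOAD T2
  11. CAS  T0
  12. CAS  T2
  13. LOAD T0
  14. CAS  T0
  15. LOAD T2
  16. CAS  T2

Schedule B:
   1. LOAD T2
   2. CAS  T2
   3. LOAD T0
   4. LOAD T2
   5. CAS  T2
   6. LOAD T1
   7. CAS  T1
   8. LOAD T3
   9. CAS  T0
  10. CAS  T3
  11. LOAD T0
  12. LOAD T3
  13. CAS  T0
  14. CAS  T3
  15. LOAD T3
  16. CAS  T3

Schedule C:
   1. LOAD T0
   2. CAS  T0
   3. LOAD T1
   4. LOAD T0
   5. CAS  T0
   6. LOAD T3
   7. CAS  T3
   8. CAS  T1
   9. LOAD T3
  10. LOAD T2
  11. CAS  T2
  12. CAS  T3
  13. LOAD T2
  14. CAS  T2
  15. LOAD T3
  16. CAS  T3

Tracing schedule B:
step 1: T2 LOAD ⇒ load; ctr=3 reg=3
step 2: T2 CAS ⇒ ok; ctr=4 reg=3
step 3: T0 LOAD ⇒ load; ctr=4 reg=4
step 4: T2 LOAD ⇒ load; ctr=4 reg=4
step 5: T2 CAS ⇒ ok; ctr=5 reg=4
step 6: T1 LOAD ⇒ load; ctr=5 reg=5
step 7: T1 CAS ⇒ ok; ctr=6 reg=5
step 8: T3 LOAD ⇒ load; ctr=6 reg=6
step 9: T0 CAS ⇒ retry; ctr=6 reg=4
step 10: T3 CAS ⇒ ok; ctr=7 reg=6
step 11: T0 LOAD ⇒ load; ctr=7 reg=7
step 12: T3 LOAD ⇒ load; ctr=7 reg=7
step 13: T0 CAS ⇒ ok; ctr=8 reg=7
step 14: T3 CAS ⇒ retry; ctr=8 reg=7
step 15: T3 LOAD ⇒ load; ctr=8 reg=8
step 16: T3 CAS ⇒ ok; ctr=9 reg=8

B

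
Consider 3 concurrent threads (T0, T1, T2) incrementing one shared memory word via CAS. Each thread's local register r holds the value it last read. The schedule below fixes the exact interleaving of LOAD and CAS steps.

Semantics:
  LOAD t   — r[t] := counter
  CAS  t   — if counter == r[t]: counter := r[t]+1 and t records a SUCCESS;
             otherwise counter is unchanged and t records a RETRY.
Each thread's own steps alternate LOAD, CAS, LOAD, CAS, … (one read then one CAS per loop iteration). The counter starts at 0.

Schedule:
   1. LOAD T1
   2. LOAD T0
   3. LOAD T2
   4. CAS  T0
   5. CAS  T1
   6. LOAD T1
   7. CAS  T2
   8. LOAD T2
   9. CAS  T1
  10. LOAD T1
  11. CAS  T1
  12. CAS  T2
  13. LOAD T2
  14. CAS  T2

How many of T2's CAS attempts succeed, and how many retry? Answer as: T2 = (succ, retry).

T2 = (1, 2)

step 1: T1 LOAD ⇒ load; ctr=0 reg=0
step 2: T0 LOAD ⇒ load; ctr=0 reg=0
step 3: T2 LOAD ⇒ load; ctr=0 reg=0
step 4: T0 CAS ⇒ ok; ctr=1 reg=0
step 5: T1 CAS ⇒ retry; ctr=1 reg=0
step 6: T1 LOAD ⇒ load; ctr=1 reg=1
step 7: T2 CAS ⇒ retry; ctr=1 reg=0
step 8: T2 LOAD ⇒ load; ctr=1 reg=1
step 9: T1 CAS ⇒ ok; ctr=2 reg=1
step 10: T1 LOAD ⇒ load; ctr=2 reg=2
step 11: T1 CAS ⇒ ok; ctr=3 reg=2
step 12: T2 CAS ⇒ retry; ctr=3 reg=1
step 13: T2 LOAD ⇒ load; ctr=3 reg=3
step 14: T2 CAS ⇒ ok; ctr=4 reg=3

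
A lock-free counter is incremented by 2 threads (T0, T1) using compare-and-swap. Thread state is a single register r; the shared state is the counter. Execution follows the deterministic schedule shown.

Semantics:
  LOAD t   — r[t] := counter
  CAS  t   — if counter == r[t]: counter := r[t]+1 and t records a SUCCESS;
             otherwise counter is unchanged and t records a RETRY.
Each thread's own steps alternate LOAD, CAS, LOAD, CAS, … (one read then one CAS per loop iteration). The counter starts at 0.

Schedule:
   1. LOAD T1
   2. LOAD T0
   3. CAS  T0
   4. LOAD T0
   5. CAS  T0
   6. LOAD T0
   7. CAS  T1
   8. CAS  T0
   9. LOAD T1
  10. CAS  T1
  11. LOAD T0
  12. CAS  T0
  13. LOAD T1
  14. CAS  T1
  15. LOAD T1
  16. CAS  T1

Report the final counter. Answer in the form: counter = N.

counter = 7

T1 LOAD — after: cnt=0, r=0 — load
T0 LOAD — after: cnt=0, r=0 — load
T0 CAS — after: cnt=1, r=0 — ok
T0 LOAD — after: cnt=1, r=1 — load
T0 CAS — after: cnt=2, r=1 — ok
T0 LOAD — after: cnt=2, r=2 — load
T1 CAS — after: cnt=2, r=0 — retry
T0 CAS — after: cnt=3, r=2 — ok
T1 LOAD — after: cnt=3, r=3 — load
T1 CAS — after: cnt=4, r=3 — ok
T0 LOAD — after: cnt=4, r=4 — load
T0 CAS — after: cnt=5, r=4 — ok
T1 LOAD — after: cnt=5, r=5 — load
T1 CAS — after: cnt=6, r=5 — ok
T1 LOAD — after: cnt=6, r=6 — load
T1 CAS — after: cnt=7, r=6 — ok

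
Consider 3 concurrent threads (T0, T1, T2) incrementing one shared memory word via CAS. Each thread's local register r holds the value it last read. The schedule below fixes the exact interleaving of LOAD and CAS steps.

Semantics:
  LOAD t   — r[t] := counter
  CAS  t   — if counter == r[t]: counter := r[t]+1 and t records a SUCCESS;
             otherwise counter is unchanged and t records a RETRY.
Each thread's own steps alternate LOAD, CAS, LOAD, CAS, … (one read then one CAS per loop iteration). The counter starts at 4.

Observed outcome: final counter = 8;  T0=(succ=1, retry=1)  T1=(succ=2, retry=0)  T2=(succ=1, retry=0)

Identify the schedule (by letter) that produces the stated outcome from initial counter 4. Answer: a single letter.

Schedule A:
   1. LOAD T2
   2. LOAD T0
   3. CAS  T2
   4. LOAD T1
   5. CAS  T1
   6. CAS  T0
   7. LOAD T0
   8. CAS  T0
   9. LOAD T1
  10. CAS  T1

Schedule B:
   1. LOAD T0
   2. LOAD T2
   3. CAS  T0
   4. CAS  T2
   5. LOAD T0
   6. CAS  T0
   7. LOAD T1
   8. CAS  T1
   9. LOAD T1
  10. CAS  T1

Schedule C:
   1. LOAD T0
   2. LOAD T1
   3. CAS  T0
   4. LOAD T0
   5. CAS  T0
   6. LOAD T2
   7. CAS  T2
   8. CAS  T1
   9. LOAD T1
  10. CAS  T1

A

Simulating candidate A:
[1] T2.load  rd  (counter 4, T2.r 4)
[2] T0.load  rd  (counter 4, T0.r 4)
[3] T2.cas  hit  (counter 5, T2.r 4)
[4] T1.load  rd  (counter 5, T1.r 5)
[5] T1.cas  hit  (counter 6, T1.r 5)
[6] T0.cas  miss  (counter 6, T0.r 4)
[7] T0.load  rd  (counter 6, T0.r 6)
[8] T0.cas  hit  (counter 7, T0.r 6)
[9] T1.load  rd  (counter 7, T1.r 7)
[10] T1.cas  hit  (counter 8, T1.r 7)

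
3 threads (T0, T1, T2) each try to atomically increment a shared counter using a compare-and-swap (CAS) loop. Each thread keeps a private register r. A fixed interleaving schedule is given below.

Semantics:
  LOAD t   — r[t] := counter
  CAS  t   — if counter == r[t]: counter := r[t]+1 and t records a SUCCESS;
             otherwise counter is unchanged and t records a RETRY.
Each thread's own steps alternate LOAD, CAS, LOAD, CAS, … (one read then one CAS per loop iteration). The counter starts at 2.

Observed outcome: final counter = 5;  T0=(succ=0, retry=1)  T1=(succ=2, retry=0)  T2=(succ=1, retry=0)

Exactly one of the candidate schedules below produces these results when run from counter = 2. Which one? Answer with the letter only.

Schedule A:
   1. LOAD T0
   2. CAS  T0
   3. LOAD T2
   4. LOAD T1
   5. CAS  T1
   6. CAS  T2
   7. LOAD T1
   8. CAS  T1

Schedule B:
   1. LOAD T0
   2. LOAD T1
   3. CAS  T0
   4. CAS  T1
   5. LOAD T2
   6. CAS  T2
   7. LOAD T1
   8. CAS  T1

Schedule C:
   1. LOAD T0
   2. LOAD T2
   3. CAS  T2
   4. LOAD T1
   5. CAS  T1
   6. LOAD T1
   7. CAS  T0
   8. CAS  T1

Simulating candidate C:
   1) LOAD T0:  M=2  r_T0=2
   2) LOAD T2:  M=2  r_T2=2
   3) CAS  T2:  M=3  r_T2=2 ✓
   4) LOAD T1:  M=3  r_T1=3
   5) CAS  T1:  M=4  r_T1=3 ✓
   6) LOAD T1:  M=4  r_T1=4
   7) CAS  T0:  M=4  r_T0=2 ✗
   8) CAS  T1:  M=5  r_T1=4 ✓

C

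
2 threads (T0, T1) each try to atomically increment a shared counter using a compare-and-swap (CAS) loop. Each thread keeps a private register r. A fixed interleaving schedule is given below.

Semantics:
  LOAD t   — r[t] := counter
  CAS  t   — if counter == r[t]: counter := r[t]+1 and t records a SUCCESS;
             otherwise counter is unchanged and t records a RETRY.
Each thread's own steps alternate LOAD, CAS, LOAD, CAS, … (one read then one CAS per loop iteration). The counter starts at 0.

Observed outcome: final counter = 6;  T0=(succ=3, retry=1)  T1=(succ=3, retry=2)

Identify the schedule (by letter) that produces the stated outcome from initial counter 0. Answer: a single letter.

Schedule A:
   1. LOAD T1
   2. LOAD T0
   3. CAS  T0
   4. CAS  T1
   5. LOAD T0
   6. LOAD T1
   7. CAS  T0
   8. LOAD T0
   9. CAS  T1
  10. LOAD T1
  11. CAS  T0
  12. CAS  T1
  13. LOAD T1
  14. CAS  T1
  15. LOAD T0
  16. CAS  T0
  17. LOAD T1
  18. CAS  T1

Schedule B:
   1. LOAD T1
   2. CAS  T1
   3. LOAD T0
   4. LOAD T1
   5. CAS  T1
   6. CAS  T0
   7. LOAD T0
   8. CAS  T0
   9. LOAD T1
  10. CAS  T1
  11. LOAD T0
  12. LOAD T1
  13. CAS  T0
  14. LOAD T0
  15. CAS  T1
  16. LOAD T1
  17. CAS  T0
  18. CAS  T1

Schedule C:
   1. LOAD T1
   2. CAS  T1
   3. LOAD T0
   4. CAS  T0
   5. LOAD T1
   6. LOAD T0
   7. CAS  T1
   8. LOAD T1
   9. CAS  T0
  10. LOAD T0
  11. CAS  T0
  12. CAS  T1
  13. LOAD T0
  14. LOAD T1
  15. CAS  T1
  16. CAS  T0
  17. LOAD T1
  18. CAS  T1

B

Run B:
T1 LOAD — after: cnt=0, r=0 — load
T1 CAS — after: cnt=1, r=0 — ok
T0 LOAD — after: cnt=1, r=1 — load
T1 LOAD — after: cnt=1, r=1 — load
T1 CAS — after: cnt=2, r=1 — ok
T0 CAS — after: cnt=2, r=1 — retry
T0 LOAD — after: cnt=2, r=2 — load
T0 CAS — after: cnt=3, r=2 — ok
T1 LOAD — after: cnt=3, r=3 — load
T1 CAS — after: cnt=4, r=3 — ok
T0 LOAD — after: cnt=4, r=4 — load
T1 LOAD — after: cnt=4, r=4 — load
T0 CAS — after: cnt=5, r=4 — ok
T0 LOAD — after: cnt=5, r=5 — load
T1 CAS — after: cnt=5, r=4 — retry
T1 LOAD — after: cnt=5, r=5 — load
T0 CAS — after: cnt=6, r=5 — ok
T1 CAS — after: cnt=6, r=5 — retry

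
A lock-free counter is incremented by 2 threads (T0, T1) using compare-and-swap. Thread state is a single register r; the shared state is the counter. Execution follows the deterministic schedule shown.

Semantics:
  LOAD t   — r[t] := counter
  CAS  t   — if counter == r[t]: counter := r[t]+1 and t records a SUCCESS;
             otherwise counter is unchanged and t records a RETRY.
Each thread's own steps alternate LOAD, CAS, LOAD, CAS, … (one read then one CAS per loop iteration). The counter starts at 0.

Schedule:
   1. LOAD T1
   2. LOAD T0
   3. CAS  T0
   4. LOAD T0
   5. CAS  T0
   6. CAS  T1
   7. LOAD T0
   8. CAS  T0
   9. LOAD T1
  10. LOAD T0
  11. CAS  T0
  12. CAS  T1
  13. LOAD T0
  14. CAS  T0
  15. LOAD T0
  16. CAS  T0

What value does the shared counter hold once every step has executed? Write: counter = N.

   1) LOAD T1:  M=0  r_T1=0
   2) LOAD T0:  M=0  r_T0=0
   3) CAS  T0:  M=1  r_T0=0 ✓
   4) LOAD T0:  M=1  r_T0=1
   5) CAS  T0:  M=2  r_T0=1 ✓
   6) CAS  T1:  M=2  r_T1=0 ✗
   7) LOAD T0:  M=2  r_T0=2
   8) CAS  T0:  M=3  r_T0=2 ✓
   9) LOAD T1:  M=3  r_T1=3
  10) LOAD T0:  M=3  r_T0=3
  11) CAS  T0:  M=4  r_T0=3 ✓
  12) CAS  T1:  M=4  r_T1=3 ✗
  13) LOAD T0:  M=4  r_T0=4
  14) CAS  T0:  M=5  r_T0=4 ✓
  15) LOAD T0:  M=5  r_T0=5
  16) CAS  T0:  M=6  r_T0=5 ✓

counter = 6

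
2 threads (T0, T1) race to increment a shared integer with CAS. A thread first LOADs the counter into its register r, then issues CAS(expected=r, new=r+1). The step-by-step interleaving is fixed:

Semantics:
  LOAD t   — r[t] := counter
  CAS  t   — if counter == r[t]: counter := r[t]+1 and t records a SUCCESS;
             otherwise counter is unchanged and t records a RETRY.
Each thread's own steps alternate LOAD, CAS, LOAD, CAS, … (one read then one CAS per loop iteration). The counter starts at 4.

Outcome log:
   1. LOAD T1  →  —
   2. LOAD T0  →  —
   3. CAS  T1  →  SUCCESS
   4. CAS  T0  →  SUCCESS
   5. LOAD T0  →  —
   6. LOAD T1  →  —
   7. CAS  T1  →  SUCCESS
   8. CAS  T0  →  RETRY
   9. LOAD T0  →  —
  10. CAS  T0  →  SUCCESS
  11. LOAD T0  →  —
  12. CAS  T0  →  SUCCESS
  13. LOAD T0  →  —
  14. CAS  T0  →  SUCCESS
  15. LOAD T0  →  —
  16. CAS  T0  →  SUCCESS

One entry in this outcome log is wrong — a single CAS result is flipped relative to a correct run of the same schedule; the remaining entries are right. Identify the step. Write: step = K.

Correct run:
#1 T1 reads 4
#2 T0 reads 4
#3 T1 CAS(4→5) writes; counter now 5
#4 T0 CAS(4→5) fails; counter now 5
#5 T0 reads 5
#6 T1 reads 5
#7 T1 CAS(5→6) writes; counter now 6
#8 T0 CAS(5→6) fails; counter now 6
#9 T0 reads 6
#10 T0 CAS(6→7) writes; counter now 7
#11 T0 reads 7
#12 T0 CAS(7→8) writes; counter now 8
#13 T0 reads 8
#14 T0 CAS(8→9) writes; counter now 9
#15 T0 reads 9
#16 T0 CAS(9→10) writes; counter now 10
Log disagrees first at step 4.

step = 4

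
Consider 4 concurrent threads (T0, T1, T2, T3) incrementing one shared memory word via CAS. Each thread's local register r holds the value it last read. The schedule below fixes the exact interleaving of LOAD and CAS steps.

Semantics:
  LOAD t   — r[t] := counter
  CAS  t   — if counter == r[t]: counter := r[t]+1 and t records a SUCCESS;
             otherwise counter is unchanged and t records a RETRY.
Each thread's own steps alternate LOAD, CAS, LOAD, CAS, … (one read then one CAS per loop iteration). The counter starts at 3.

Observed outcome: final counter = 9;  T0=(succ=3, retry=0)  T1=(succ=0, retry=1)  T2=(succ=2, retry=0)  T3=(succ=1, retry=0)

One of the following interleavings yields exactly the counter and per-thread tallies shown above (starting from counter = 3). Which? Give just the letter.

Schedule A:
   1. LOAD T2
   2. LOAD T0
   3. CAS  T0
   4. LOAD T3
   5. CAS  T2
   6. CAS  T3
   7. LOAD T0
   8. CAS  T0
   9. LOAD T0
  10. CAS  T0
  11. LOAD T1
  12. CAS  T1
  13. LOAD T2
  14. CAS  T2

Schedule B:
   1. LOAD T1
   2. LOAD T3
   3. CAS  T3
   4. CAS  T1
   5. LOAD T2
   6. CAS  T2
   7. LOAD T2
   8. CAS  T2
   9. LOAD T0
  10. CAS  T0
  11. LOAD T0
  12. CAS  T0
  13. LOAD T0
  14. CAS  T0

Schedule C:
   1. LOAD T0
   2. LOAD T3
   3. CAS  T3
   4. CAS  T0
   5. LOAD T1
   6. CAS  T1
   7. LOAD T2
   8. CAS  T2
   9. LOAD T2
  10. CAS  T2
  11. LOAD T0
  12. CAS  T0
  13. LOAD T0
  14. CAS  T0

Run B:
1. LOAD T1 → mem=3 r[T1]=3 [LOAD]
2. LOAD T3 → mem=3 r[T3]=3 [LOAD]
3. CAS T3 → mem=4 r[T3]=3 [OK]
4. CAS T1 → mem=4 r[T1]=3 [RETRY]
5. LOAD T2 → mem=4 r[T2]=4 [LOAD]
6. CAS T2 → mem=5 r[T2]=4 [OK]
7. LOAD T2 → mem=5 r[T2]=5 [LOAD]
8. CAS T2 → mem=6 r[T2]=5 [OK]
9. LOAD T0 → mem=6 r[T0]=6 [LOAD]
10. CAS T0 → mem=7 r[T0]=6 [OK]
11. LOAD T0 → mem=7 r[T0]=7 [LOAD]
12. CAS T0 → mem=8 r[T0]=7 [OK]
13. LOAD T0 → mem=8 r[T0]=8 [LOAD]
14. CAS T0 → mem=9 r[T0]=8 [OK]

B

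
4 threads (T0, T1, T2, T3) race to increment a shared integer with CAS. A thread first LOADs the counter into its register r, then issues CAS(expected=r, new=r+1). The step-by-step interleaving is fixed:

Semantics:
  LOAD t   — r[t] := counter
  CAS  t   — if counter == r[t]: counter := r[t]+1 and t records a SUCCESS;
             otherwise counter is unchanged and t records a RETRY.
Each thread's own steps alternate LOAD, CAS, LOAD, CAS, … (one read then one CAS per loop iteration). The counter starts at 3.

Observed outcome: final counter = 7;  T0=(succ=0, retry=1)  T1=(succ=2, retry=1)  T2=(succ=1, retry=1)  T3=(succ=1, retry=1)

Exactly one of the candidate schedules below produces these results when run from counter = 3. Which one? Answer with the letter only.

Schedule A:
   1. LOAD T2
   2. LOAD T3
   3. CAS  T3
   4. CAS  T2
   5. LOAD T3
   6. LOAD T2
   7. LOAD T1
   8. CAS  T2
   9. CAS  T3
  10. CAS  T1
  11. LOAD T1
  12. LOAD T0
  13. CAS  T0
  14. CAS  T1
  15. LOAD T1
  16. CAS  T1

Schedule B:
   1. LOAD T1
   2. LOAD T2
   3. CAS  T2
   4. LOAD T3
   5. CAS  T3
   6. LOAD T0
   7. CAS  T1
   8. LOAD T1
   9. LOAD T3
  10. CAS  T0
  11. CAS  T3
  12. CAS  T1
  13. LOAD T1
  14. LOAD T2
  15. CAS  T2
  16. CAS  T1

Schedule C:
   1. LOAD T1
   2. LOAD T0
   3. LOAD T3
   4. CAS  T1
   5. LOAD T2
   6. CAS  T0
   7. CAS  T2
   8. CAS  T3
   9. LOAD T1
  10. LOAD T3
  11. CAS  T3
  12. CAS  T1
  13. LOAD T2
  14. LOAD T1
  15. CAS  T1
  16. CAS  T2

C

Run C:
step 1: T1 LOAD ⇒ load; ctr=3 reg=3
step 2: T0 LOAD ⇒ load; ctr=3 reg=3
step 3: T3 LOAD ⇒ load; ctr=3 reg=3
step 4: T1 CAS ⇒ ok; ctr=4 reg=3
step 5: T2 LOAD ⇒ load; ctr=4 reg=4
step 6: T0 CAS ⇒ retry; ctr=4 reg=3
step 7: T2 CAS ⇒ ok; ctr=5 reg=4
step 8: T3 CAS ⇒ retry; ctr=5 reg=3
step 9: T1 LOAD ⇒ load; ctr=5 reg=5
step 10: T3 LOAD ⇒ load; ctr=5 reg=5
step 11: T3 CAS ⇒ ok; ctr=6 reg=5
step 12: T1 CAS ⇒ retry; ctr=6 reg=5
step 13: T2 LOAD ⇒ load; ctr=6 reg=6
step 14: T1 LOAD ⇒ load; ctr=6 reg=6
step 15: T1 CAS ⇒ ok; ctr=7 reg=6
step 16: T2 CAS ⇒ retry; ctr=7 reg=6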